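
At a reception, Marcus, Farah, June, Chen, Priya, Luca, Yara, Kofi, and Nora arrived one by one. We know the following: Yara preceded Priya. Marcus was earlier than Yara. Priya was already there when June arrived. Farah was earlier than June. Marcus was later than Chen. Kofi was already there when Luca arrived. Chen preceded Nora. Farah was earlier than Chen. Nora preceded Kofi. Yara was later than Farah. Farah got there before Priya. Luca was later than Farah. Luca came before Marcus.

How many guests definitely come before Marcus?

Directly stated before Marcus: Chen and Luca.
Farah reaches Marcus via Farah → Luca → Marcus.
Kofi reaches Marcus via Kofi → Luca → Marcus.
Nora reaches Marcus via Nora → Kofi → Luca → Marcus.
That's Chen, Farah, Kofi, Luca, and Nora — 5 in all.

5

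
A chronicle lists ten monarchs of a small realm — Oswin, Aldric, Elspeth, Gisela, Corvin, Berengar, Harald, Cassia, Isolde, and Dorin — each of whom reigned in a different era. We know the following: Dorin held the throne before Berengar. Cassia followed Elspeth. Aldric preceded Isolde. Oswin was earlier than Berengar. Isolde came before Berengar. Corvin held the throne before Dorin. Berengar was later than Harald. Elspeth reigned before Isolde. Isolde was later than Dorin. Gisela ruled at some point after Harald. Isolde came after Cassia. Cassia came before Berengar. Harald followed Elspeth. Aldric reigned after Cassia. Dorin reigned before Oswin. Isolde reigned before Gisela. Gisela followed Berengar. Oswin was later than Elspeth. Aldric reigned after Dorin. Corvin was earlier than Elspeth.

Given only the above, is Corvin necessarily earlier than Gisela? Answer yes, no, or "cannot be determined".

yes

Chain the constraints: Corvin → Dorin → Berengar → Gisela. Each link is directly stated, so Corvin comes before Gisela.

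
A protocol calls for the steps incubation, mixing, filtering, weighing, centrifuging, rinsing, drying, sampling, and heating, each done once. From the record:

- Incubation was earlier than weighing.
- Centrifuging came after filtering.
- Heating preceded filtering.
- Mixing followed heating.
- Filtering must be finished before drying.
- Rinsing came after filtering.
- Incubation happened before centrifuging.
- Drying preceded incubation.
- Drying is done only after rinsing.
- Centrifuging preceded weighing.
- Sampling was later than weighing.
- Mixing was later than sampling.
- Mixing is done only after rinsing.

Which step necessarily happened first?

Heating has a chain of constraints placing it before every other step, so heating must be first.

heating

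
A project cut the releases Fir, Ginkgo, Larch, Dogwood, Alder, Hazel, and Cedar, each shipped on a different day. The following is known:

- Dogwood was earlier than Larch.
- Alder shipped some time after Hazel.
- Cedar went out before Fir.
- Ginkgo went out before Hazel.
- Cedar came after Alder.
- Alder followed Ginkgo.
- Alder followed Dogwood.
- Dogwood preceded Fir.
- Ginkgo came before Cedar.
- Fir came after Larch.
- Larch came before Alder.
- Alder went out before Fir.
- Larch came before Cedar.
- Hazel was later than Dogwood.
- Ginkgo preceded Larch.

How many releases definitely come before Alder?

Directly stated before Alder: Dogwood, Ginkgo, Hazel, and Larch.
No chain forces Fir (or any of the others) ahead of Alder.
That's Dogwood, Ginkgo, Hazel, and Larch — 4 in all.

4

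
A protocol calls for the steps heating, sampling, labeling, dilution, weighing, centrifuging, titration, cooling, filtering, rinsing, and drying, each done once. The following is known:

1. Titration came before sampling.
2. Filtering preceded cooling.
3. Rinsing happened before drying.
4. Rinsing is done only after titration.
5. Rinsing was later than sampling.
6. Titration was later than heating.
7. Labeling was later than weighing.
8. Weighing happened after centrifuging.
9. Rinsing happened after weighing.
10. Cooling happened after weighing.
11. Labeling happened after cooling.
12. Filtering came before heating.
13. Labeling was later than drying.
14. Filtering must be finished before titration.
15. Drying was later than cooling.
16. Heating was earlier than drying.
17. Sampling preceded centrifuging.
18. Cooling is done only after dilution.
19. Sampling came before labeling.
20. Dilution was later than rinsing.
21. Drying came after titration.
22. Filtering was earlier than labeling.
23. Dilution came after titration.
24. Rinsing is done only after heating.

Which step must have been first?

filtering

Filtering has a chain of constraints placing it before every other step, so filtering must be first.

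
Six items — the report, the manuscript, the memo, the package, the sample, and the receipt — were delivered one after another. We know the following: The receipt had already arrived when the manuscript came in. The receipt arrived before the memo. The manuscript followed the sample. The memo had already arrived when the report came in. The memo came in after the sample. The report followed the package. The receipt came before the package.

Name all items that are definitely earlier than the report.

Directly stated before the report: the memo and the package.
The receipt reaches the report via the receipt → the memo → the report.
The sample reaches the report via the sample → the memo → the report.
No chain forces the manuscript ahead of the report.

the memo, the package, the receipt, the sample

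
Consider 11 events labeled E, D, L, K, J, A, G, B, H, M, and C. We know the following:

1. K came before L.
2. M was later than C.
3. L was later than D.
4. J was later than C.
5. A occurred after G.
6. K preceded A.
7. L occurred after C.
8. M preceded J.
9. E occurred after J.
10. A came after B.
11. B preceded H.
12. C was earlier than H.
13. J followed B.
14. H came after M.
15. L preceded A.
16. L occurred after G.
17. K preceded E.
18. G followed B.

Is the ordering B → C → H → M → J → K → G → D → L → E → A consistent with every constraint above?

no

The constraints require M before H, but in the proposed sequence H appears ahead of M. That one violation is enough.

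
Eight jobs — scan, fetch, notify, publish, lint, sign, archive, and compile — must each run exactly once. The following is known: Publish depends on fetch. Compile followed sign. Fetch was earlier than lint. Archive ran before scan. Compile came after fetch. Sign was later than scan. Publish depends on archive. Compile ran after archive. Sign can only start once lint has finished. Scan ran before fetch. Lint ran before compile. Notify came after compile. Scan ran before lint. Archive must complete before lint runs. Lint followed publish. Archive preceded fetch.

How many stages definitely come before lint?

Directly stated before lint: archive, fetch, publish, and scan.
No chain forces sign (or any of the others) ahead of lint.
That's archive, fetch, publish, and scan — 4 in all.

4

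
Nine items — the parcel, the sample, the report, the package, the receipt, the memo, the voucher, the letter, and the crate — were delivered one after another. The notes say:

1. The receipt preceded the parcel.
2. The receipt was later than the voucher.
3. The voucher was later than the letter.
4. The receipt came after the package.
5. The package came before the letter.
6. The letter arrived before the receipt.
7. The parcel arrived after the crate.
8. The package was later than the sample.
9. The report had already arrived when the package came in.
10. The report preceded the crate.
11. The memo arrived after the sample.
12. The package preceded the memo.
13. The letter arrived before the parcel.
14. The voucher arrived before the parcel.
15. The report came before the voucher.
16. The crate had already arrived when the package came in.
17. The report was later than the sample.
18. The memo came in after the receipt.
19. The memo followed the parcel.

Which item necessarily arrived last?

the memo

Every other item has a chain of constraints placing it before the memo, so the memo is last.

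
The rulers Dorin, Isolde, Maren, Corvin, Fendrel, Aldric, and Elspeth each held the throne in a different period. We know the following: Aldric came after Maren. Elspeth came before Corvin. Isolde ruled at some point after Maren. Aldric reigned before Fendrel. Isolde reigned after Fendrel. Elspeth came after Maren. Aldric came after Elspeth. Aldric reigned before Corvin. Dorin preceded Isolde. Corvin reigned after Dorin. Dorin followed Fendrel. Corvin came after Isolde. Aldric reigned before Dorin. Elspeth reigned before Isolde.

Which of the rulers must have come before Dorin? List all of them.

Aldric, Elspeth, Fendrel, Maren

Directly stated before Dorin: Aldric and Fendrel.
Elspeth reaches Dorin via Elspeth → Aldric → Dorin.
Maren reaches Dorin via Maren → Aldric → Dorin.
No chain forces Corvin (or any of the others) ahead of Dorin.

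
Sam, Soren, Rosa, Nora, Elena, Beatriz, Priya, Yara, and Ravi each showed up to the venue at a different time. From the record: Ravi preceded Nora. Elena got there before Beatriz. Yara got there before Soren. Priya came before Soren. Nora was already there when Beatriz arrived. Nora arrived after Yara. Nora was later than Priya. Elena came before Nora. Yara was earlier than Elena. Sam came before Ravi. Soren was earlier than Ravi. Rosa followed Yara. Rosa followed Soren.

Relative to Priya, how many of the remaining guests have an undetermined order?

Forced after Priya: Beatriz, Nora, Ravi, Rosa, and Soren.
That leaves Elena, Sam, and Yara with no forced order relative to Priya — 3.

3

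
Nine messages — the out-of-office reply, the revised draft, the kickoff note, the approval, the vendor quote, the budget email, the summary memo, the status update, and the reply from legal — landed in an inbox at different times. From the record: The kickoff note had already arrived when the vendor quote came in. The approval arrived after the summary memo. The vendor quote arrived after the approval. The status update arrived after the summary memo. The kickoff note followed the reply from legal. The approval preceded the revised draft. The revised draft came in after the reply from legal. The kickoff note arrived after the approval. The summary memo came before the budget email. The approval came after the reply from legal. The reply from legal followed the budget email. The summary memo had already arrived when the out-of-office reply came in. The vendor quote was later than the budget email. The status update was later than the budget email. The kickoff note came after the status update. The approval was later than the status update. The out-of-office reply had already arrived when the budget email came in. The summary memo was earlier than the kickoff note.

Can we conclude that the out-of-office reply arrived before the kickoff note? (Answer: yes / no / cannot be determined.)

yes

Chain the constraints: the out-of-office reply → the budget email → the status update → the kickoff note. Each link is directly stated, so the out-of-office reply comes before the kickoff note.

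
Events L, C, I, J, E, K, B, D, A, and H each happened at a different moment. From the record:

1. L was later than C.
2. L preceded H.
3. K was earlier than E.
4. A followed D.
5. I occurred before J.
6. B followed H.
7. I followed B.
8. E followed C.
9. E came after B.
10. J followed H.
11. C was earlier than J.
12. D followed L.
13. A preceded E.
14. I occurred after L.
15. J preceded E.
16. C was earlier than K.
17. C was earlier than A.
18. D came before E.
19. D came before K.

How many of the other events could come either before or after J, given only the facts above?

Forced before J: B, C, H, I, and L; forced after J: E.
That leaves A, D, and K with no forced order relative to J — 3.

3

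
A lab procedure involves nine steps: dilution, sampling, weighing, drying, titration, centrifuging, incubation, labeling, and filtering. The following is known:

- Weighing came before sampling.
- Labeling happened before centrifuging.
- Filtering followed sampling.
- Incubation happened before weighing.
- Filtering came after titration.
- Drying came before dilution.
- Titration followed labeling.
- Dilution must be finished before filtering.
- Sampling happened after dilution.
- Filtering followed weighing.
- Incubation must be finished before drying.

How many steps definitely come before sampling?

4

Directly stated before sampling: dilution and weighing.
Drying reaches sampling via drying → dilution → sampling.
Incubation reaches sampling via incubation → weighing → sampling.
No chain forces filtering (or any of the others) ahead of sampling.
That's dilution, drying, incubation, and weighing — 4 in all.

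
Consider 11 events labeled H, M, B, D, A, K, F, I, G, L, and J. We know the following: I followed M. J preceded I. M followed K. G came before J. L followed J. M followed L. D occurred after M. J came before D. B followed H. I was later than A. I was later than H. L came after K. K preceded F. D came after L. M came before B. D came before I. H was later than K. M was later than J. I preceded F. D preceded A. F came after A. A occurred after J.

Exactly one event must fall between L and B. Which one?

Tracing the constraints gives L → M → B, so M sits after L and before B.
No other event is forced both after L and before B.

M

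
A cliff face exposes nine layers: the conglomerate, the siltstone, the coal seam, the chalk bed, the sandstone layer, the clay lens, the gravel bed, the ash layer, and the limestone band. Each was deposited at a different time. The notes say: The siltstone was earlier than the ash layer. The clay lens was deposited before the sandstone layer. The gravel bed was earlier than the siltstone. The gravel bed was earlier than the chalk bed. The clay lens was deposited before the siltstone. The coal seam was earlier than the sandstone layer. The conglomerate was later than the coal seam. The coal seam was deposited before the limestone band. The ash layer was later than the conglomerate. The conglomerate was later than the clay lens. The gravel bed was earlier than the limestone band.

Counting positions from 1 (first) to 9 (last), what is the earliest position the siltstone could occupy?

The clay lens and the gravel bed must both come before the siltstone — 2 forced predecessors.
Nothing else is forced ahead of the siltstone, so its earliest slot is position 2 + 1 = 3.

3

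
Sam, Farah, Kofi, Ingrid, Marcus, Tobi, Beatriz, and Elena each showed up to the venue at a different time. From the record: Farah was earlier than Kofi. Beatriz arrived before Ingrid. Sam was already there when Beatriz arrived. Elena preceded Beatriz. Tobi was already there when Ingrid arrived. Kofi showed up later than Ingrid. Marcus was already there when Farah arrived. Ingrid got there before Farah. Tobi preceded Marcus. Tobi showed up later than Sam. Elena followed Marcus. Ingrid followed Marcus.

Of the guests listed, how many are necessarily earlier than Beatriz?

Directly stated before Beatriz: Elena and Sam.
Marcus reaches Beatriz via Marcus → Elena → Beatriz.
Tobi reaches Beatriz via Tobi → Marcus → Elena → Beatriz.
No chain forces Kofi (or any of the others) ahead of Beatriz.
That's Elena, Marcus, Sam, and Tobi — 4 in all.

4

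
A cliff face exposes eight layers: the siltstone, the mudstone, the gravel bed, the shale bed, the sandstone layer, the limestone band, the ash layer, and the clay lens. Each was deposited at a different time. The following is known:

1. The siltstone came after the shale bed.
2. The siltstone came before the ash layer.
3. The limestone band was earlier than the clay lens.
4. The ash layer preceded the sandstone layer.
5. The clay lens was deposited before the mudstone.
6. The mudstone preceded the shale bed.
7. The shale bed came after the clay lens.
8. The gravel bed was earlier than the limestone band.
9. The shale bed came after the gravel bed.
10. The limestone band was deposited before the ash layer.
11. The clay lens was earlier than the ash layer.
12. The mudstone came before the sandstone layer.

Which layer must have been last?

the sandstone layer

Every other layer has a chain of constraints placing it before the sandstone layer, so the sandstone layer is last.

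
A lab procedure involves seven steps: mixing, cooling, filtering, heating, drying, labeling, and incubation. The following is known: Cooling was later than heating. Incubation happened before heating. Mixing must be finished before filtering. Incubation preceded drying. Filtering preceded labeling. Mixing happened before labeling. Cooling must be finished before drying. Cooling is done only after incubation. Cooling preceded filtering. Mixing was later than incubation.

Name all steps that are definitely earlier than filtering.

cooling, heating, incubation, mixing

Directly stated before filtering: cooling and mixing.
Heating reaches filtering via heating → cooling → filtering.
Incubation reaches filtering via incubation → mixing → filtering.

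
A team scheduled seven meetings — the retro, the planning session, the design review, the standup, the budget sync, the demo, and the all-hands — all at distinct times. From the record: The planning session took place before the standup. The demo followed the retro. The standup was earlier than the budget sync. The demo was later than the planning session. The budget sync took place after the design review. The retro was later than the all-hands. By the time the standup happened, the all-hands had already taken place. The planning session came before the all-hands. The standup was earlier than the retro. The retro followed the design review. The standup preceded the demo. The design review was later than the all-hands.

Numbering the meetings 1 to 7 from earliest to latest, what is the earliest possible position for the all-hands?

The planning session must come before the all-hands — 1 forced predecessor.
Nothing else is forced ahead of the all-hands, so its earliest slot is position 1 + 1 = 2.

2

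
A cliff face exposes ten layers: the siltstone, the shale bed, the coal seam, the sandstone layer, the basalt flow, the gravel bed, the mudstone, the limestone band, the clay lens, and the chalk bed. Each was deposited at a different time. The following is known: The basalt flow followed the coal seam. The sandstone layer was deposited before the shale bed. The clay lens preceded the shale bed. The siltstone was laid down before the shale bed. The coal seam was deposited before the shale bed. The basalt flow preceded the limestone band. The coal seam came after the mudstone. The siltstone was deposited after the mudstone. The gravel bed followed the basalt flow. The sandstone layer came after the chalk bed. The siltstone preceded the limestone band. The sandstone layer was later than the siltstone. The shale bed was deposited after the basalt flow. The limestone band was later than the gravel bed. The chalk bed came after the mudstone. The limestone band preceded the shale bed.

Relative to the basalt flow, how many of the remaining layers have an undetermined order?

Forced before the basalt flow: the coal seam and the mudstone; forced after the basalt flow: the gravel bed, the limestone band, and the shale bed.
That leaves the chalk bed, the clay lens, the sandstone layer, and the siltstone with no forced order relative to the basalt flow — 4.

4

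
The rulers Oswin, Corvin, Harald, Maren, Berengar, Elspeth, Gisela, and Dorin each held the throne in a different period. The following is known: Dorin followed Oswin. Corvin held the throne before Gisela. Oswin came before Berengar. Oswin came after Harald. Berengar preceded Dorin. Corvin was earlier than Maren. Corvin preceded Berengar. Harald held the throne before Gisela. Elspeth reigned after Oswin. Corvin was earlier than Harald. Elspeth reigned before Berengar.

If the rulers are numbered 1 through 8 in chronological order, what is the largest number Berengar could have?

7

Berengar must come before Dorin — 1 ruler forced after them.
Everything else can be placed before Berengar in some valid order, so Berengar can sit as late as position 8 − 1 = 7.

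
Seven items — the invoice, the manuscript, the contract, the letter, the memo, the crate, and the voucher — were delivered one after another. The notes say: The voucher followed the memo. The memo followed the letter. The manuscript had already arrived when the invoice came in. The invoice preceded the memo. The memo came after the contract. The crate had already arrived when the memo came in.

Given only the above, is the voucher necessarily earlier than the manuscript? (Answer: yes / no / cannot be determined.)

Tracing the constraints gives the manuscript → the invoice → the memo → the voucher, so the manuscript must come before the voucher.
That means the voucher cannot be before the manuscript.

no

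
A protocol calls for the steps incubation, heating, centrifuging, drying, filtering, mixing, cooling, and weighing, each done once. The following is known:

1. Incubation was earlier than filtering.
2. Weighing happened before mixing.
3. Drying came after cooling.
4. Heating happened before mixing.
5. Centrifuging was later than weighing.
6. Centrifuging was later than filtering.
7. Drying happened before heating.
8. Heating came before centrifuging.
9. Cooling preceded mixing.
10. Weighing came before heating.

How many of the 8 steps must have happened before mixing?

Directly stated before mixing: cooling, heating, and weighing.
Drying reaches mixing via drying → heating → mixing.
No chain forces centrifuging (or any of the others) ahead of mixing.
That's cooling, drying, heating, and weighing — 4 in all.

4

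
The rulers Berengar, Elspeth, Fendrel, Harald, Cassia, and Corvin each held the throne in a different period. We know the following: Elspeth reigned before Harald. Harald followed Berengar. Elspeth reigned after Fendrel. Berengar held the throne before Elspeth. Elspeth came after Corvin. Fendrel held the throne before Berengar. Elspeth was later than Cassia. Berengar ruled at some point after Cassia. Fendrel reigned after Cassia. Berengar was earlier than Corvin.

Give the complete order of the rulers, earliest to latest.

The constraints fix every adjacent pair, so only one ordering works:
Cassia → Fendrel → Berengar → Corvin → Elspeth → Harald.

Cassia, Fendrel, Berengar, Corvin, Elspeth, Harald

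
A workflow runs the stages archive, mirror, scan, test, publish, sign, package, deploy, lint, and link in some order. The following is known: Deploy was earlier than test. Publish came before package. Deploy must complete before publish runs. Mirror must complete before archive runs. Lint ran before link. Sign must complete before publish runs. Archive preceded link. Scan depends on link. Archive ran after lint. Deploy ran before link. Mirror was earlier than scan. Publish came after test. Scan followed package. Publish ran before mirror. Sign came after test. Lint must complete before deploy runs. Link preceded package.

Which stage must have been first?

lint

Lint has a chain of constraints placing it before every other stage, so lint must be first.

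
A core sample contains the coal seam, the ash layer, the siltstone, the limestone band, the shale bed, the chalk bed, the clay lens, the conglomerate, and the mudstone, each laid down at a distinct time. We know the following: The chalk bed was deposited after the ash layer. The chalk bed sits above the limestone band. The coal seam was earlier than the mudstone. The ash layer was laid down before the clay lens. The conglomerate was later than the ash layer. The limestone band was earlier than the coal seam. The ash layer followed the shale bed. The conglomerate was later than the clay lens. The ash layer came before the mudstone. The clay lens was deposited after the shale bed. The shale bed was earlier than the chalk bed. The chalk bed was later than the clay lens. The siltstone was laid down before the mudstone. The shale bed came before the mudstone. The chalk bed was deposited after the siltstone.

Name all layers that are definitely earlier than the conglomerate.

the ash layer, the clay lens, the shale bed

Directly stated before the conglomerate: the ash layer and the clay lens.
The shale bed reaches the conglomerate via the shale bed → the ash layer → the conglomerate.
No chain forces the siltstone (or any of the others) ahead of the conglomerate.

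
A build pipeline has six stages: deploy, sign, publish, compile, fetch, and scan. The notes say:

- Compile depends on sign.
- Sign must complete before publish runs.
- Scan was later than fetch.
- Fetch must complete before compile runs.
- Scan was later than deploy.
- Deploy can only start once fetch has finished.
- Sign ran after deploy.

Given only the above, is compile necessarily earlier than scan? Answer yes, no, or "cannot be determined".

cannot be determined

No chain of stated constraints runs from compile to scan, and none runs from scan to compile either.
So the relative order of compile and scan is not fixed by the given facts.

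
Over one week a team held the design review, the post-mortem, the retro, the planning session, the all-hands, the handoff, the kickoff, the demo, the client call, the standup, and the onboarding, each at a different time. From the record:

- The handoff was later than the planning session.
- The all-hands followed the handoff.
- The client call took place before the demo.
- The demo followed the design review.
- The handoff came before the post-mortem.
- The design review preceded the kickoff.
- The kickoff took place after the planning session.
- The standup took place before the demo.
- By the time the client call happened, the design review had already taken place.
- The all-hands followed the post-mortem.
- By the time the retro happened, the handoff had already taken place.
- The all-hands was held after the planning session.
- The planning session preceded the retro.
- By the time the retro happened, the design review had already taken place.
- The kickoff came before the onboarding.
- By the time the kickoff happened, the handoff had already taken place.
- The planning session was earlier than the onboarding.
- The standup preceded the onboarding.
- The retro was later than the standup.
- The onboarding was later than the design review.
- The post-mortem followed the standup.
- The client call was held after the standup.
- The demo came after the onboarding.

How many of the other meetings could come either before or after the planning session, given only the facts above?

3

Forced after the planning session: the all-hands, the demo, the handoff, the kickoff, the onboarding, the post-mortem, and the retro.
That leaves the client call, the design review, and the standup with no forced order relative to the planning session — 3.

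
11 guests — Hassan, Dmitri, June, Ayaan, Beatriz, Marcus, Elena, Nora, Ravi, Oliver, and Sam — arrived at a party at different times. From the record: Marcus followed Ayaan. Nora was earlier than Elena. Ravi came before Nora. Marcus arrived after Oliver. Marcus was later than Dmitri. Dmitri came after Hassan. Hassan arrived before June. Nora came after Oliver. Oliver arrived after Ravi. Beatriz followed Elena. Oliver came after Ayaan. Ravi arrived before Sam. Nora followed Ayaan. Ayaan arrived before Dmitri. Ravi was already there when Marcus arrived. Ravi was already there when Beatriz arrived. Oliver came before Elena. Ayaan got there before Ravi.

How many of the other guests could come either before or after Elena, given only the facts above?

5

Forced before Elena: Ayaan, Nora, Oliver, and Ravi; forced after Elena: Beatriz.
That leaves Dmitri, Hassan, June, Marcus, and Sam with no forced order relative to Elena — 5.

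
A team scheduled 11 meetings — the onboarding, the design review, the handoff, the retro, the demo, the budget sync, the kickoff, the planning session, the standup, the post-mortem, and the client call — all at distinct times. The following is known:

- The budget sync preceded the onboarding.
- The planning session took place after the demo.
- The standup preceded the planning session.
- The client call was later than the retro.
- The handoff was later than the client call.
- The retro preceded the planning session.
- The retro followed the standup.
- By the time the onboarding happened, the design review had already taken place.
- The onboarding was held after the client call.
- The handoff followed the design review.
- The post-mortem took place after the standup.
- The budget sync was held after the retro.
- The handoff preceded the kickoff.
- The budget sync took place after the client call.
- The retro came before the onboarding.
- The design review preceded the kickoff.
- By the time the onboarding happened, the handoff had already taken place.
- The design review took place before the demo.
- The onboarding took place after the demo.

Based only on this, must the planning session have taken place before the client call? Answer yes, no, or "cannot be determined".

cannot be determined

No chain of stated constraints runs from the planning session to the client call, and none runs from the client call to the planning session either.
So the relative order of the planning session and the client call is not fixed by the given facts.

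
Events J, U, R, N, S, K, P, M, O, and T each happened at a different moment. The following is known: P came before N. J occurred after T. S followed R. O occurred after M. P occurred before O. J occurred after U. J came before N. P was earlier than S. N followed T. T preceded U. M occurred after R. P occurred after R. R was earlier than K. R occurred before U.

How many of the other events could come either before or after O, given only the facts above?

Forced before O: M, P, and R.
That leaves J, K, N, S, T, and U with no forced order relative to O — 6.

6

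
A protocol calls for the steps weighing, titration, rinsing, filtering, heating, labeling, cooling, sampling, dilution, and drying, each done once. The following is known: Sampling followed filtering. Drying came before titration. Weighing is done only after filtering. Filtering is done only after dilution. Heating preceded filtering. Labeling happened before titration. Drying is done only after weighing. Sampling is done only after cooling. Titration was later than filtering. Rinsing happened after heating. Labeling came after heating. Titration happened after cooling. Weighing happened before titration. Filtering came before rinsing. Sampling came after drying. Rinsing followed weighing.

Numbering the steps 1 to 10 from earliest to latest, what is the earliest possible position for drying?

5

Dilution, filtering, heating, and weighing must all come before drying — 4 forced predecessors.
Nothing else is forced ahead of drying, so its earliest slot is position 4 + 1 = 5.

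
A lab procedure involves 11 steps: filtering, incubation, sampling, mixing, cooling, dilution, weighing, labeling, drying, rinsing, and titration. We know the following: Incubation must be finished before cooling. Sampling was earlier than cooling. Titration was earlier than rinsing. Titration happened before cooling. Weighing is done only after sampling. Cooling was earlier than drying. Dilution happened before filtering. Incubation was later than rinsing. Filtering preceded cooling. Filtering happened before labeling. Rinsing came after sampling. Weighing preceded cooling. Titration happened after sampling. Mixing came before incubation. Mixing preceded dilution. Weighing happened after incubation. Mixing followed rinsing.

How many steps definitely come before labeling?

6

Directly stated before labeling: filtering.
Dilution reaches labeling via dilution → filtering → labeling.
Mixing reaches labeling via mixing → dilution → filtering → labeling.
Rinsing reaches labeling via rinsing → mixing → dilution → filtering → labeling.
Likewise sampling and titration each reach labeling by chaining the stated constraints.
That's dilution, filtering, mixing, rinsing, sampling, and titration — 6 in all.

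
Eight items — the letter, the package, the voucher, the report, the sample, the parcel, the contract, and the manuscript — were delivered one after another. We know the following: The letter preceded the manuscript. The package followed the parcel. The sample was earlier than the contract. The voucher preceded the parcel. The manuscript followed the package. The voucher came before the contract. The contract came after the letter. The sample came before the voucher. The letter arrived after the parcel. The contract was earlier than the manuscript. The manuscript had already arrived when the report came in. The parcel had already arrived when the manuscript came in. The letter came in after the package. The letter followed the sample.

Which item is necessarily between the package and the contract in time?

Tracing the constraints gives the package → the letter → the contract, so the letter sits after the package and before the contract.
No other item is forced both after the package and before the contract.

the letter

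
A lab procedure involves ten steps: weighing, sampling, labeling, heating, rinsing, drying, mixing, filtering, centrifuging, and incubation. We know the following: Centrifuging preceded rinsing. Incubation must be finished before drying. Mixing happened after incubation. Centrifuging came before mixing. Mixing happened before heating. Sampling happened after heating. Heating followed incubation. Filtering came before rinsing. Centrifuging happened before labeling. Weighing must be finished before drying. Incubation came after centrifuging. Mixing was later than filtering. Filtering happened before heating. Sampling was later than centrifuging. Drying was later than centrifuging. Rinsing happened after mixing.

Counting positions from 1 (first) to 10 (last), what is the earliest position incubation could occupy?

2

Centrifuging must come before incubation — 1 forced predecessor.
Nothing else is forced ahead of incubation, so its earliest slot is position 1 + 1 = 2.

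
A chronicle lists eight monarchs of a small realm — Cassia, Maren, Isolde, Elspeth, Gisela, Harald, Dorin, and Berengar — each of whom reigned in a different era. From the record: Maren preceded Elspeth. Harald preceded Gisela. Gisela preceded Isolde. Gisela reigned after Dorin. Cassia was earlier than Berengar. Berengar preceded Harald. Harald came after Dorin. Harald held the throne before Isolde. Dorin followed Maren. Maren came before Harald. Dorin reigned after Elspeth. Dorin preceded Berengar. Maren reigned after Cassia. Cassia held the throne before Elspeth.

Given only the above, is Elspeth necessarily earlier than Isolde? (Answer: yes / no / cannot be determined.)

yes

Chain the constraints: Elspeth → Dorin → Gisela → Isolde. Each link is directly stated, so Elspeth comes before Isolde.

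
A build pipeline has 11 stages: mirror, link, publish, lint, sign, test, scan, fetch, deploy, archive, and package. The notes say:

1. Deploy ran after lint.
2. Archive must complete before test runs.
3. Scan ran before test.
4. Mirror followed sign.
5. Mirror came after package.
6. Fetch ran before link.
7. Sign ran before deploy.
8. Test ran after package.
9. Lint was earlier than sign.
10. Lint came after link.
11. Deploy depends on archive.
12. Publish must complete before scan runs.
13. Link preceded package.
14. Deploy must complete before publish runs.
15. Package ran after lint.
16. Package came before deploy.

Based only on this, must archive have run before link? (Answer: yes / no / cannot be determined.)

cannot be determined

No chain of stated constraints runs from archive to link, and none runs from link to archive either.
So the relative order of archive and link is not fixed by the given facts.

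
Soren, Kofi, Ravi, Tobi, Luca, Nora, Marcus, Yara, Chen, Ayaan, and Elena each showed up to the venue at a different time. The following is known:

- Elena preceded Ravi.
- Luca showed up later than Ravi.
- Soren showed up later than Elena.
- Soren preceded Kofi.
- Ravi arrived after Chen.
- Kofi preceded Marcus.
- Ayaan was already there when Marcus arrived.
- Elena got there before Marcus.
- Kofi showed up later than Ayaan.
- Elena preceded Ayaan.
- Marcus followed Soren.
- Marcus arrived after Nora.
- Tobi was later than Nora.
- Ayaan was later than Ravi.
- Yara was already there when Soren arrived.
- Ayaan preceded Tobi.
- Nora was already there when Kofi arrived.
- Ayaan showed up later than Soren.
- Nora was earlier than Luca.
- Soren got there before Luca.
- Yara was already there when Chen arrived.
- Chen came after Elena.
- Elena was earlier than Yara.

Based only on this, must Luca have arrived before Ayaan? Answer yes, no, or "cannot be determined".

No chain of stated constraints runs from Luca to Ayaan, and none runs from Ayaan to Luca either.
So the relative order of Luca and Ayaan is not fixed by the given facts.

cannot be determined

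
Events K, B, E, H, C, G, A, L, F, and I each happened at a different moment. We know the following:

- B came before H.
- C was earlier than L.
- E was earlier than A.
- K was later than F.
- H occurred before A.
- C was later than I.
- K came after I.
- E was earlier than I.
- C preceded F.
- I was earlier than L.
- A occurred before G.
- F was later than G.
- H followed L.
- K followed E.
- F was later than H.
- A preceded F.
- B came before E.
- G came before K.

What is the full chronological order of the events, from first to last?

The constraints fix every adjacent pair, so only one ordering works:
B → E → I → C → L → H → A → G → F → K.

B, E, I, C, L, H, A, G, F, K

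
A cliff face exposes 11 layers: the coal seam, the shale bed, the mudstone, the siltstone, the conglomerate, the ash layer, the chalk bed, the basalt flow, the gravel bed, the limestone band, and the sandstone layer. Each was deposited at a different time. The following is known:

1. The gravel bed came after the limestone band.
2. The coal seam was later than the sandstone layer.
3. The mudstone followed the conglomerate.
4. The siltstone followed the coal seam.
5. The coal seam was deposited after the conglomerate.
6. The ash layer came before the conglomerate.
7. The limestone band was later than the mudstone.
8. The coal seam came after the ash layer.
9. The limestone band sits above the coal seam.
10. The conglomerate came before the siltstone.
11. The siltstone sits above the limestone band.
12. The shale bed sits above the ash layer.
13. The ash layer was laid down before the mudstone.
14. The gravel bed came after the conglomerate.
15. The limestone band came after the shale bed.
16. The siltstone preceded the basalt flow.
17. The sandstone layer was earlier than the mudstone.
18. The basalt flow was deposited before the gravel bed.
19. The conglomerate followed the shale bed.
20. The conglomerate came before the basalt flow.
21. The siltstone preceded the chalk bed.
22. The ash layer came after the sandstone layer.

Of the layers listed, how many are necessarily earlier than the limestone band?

6

Directly stated before the limestone band: the coal seam, the mudstone, and the shale bed.
The ash layer reaches the limestone band via the ash layer → the mudstone → the limestone band.
The conglomerate reaches the limestone band via the conglomerate → the mudstone → the limestone band.
The sandstone layer reaches the limestone band via the sandstone layer → the mudstone → the limestone band.
No chain forces the chalk bed (or any of the others) ahead of the limestone band.
That's the ash layer, the coal seam, the conglomerate, the mudstone, the sandstone layer, and the shale bed — 6 in all.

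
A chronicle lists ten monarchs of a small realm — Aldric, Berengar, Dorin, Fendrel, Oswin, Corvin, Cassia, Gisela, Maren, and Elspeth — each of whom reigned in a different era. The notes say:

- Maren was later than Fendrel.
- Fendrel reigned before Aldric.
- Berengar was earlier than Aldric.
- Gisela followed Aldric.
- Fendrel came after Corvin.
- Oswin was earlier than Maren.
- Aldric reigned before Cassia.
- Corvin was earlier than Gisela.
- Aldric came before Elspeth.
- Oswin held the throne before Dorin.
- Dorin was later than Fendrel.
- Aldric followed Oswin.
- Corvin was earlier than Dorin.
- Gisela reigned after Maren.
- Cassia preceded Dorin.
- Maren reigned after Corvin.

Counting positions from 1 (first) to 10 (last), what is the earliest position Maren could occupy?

Corvin, Fendrel, and Oswin must all come before Maren — 3 forced predecessors.
Nothing else is forced ahead of Maren, so their earliest slot is position 3 + 1 = 4.

4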